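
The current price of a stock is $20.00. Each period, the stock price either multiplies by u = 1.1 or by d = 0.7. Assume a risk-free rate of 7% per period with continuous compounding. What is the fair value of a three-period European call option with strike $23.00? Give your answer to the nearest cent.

Risk-neutral probability p = (e^0.07 − 0.7)/(1.1 − 0.7) = 0.3725/0.4000 = 0.9313
Terminal stock prices: S_uuu = 26.62, S_uud = 16.94, S_udd = 10.78, S_ddd = 6.86
Terminal payoffs (S − K): max(3.62, 0) = 3.62, max(-6.06, 0) = 0, max(-12.22, 0) = 0, max(-16.14, 0) = 0
Node uu (S = 24.2): V_uu = e^(−0.07)·[0.9313·3.6200 + 0.0687·0.0000] = 3.1433
Node ud (S = 15.4): V_ud = e^(−0.07)·[0.9313·0.0000 + 0.0687·0.0000] = 0.0000
Node dd (S = 9.8): V_dd = e^(−0.07)·[0.9313·0.0000 + 0.0687·0.0000] = 0.0000
Node u (S = 22): V_u = e^(−0.07)·[0.9313·3.1433 + 0.0687·0.0000] = 2.7293
Node d (S = 14): V_d = e^(−0.07)·[0.9313·0.0000 + 0.0687·0.0000] = 0.0000
Node 0 (S = 20): V_0 = e^(−0.07)·[0.9313·2.7293 + 0.0687·0.0000] = 2.3699

$2.37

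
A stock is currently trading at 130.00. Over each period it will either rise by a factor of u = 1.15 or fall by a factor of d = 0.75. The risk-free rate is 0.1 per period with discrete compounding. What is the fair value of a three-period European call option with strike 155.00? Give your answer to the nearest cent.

21.50

Risk-neutral probability p = (1 + 0.1 − 0.75)/(1.15 − 0.75) = 0.3500/0.4000 = 0.8750
Terminal stock prices: S_uuu = 197.7, S_uud = 128.9, S_udd = 84.09, S_ddd = 54.84
Terminal payoffs (S − K): max(42.71, 0) = 42.71, max(-26.06, 0) = 0, max(-70.91, 0) = 0, max(-100.2, 0) = 0
Node uu (S = 171.9): V_uu = 1/1.1·[0.8750·42.7137 + 0.1250·0.0000] = 33.9768
Node ud (S = 112.1): V_ud = 1/1.1·[0.8750·0.0000 + 0.1250·0.0000] = 0.0000
Node dd (S = 73.12): V_dd = 1/1.1·[0.8750·0.0000 + 0.1250·0.0000] = 0.0000
Node u (S = 149.5): V_u = 1/1.1·[0.8750·33.9768 + 0.1250·0.0000] = 27.0270
Node d (S = 97.5): V_d = 1/1.1·[0.8750·0.0000 + 0.1250·0.0000] = 0.0000
Node 0 (S = 130): V_0 = 1/1.1·[0.8750·27.0270 + 0.1250·0.0000] = 21.4988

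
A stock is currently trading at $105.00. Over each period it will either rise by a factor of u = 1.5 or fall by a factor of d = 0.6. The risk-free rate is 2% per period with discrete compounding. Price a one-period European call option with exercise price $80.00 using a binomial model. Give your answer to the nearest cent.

Risk-neutral probability p = (1 + 0.02 − 0.6)/(1.5 − 0.6) = 0.4200/0.9000 = 0.4667
Terminal stock prices: S_u = 157.5, S_d = 63
Terminal payoffs (S − K): max(77.5, 0) = 77.5, max(-17, 0) = 0
Node 0 (S = 105): V_0 = 1/1.02·[0.4667·77.5000 + 0.5333·0.0000] = 35.4575

$35.46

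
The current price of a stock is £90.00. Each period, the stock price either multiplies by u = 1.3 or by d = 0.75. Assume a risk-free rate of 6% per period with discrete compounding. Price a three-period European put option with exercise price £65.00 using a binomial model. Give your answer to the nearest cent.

Risk-neutral probability p = (1 + 0.06 − 0.75)/(1.3 − 0.75) = 0.3100/0.5500 = 0.5636
Terminal stock prices: S_uuu = 197.7, S_uud = 114.1, S_udd = 65.81, S_ddd = 37.97
Terminal payoffs (K − S): max(-132.7, 0) = 0, max(-49.08, 0) = 0, max(-0.8125, 0) = 0, max(27.03, 0) = 27.03
Node uu (S = 152.1): V_uu = 1/1.06·[0.5636·0.0000 + 0.4364·0.0000] = 0.0000
Node ud (S = 87.75): V_ud = 1/1.06·[0.5636·0.0000 + 0.4364·0.0000] = 0.0000
Node dd (S = 50.62): V_dd = 1/1.06·[0.5636·0.0000 + 0.4364·27.0312] = 11.1278
Node u (S = 117): V_u = 1/1.06·[0.5636·0.0000 + 0.4364·0.0000] = 0.0000
Node d (S = 67.5): V_d = 1/1.06·[0.5636·0.0000 + 0.4364·11.1278] = 4.5809
Node 0 (S = 90): V_0 = 1/1.06·[0.5636·0.0000 + 0.4364·4.5809] = 1.8858

£1.89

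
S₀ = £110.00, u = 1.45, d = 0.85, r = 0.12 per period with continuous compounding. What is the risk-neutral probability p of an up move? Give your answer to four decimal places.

Risk-neutral probability p = (e^0.12 − 0.85)/(1.45 − 0.85) = 0.2775/0.6000 = 0.4625

p = 0.4625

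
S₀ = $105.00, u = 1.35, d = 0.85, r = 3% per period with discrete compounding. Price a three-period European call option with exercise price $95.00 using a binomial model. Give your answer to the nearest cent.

$25.38

Risk-neutral probability p = (1 + 0.03 − 0.85)/(1.35 − 0.85) = 0.1800/0.5000 = 0.3600
Terminal stock prices: S_uuu = 258.3, S_uud = 162.7, S_udd = 102.4, S_ddd = 64.48
Terminal payoffs (S − K): max(163.3, 0) = 163.3, max(67.66, 0) = 67.66, max(7.414, 0) = 7.414, max(-30.52, 0) = 0
Node uu (S = 191.4): V_uu = 1/1.03·[0.3600·163.3394 + 0.6400·67.6581] = 99.1295
Node ud (S = 120.5): V_ud = 1/1.03·[0.3600·67.6581 + 0.6400·7.4144] = 28.2545
Node dd (S = 75.86): V_dd = 1/1.03·[0.3600·7.4144 + 0.6400·0.0000] = 2.5914
Node u (S = 141.8): V_u = 1/1.03·[0.3600·99.1295 + 0.6400·28.2545] = 52.2034
Node d (S = 89.25): V_d = 1/1.03·[0.3600·28.2545 + 0.6400·2.5914] = 11.4856
Node 0 (S = 105): V_0 = 1/1.03·[0.3600·52.2034 + 0.6400·11.4856] = 25.3825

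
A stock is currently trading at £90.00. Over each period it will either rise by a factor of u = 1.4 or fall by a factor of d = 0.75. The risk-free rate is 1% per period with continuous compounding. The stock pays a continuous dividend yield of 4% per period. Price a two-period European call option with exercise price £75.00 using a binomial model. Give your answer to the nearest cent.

Per-period risk-free factor R = e^0.01 = 1.0101; dividend-adjusted growth = e^(0.01−0.04) = 0.9704.
Risk-neutral probability p = (0.9704 − 0.75)/(1.4 − 0.75) = 0.2204/0.6500 = 0.3391
Terminal stock prices: S_uu = 176.4, S_ud = 94.5, S_dd = 50.62
Terminal payoffs (S − K): max(101.4, 0) = 101.4, max(19.5, 0) = 19.5, max(-24.38, 0) = 0
Node u (S = 126): V_u = e^(−0.01)·[0.3391·101.4000 + 0.6609·19.5000] = 46.8057
Node d (S = 67.5): V_d = e^(−0.01)·[0.3391·19.5000 + 0.6609·0.0000] = 6.5476
Node 0 (S = 90): V_0 = e^(−0.01)·[0.3391·46.8057 + 0.6609·6.5476] = 20.0000

£20.00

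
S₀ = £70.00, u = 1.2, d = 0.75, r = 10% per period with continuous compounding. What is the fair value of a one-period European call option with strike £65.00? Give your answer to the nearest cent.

Risk-neutral probability p = (e^0.1 − 0.75)/(1.2 − 0.75) = 0.3552/0.4500 = 0.7893
Terminal stock prices: S_u = 84, S_d = 52.5
Terminal payoffs (S − K): max(19, 0) = 19, max(-12.5, 0) = 0
Node 0 (S = 70): V_0 = e^(−0.1)·[0.7893·19.0000 + 0.2107·0.0000] = 13.5690

£13.57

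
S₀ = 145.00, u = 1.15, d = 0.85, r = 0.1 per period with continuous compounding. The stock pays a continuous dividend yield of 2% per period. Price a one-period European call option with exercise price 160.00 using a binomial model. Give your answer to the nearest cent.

4.75

Per-period risk-free factor R = e^0.1 = 1.1052; dividend-adjusted growth = e^(0.1−0.02) = 1.0833.
Risk-neutral probability p = (1.0833 − 0.85)/(1.15 − 0.85) = 0.2333/0.3000 = 0.7776
Terminal stock prices: S_u = 166.8, S_d = 123.2
Terminal payoffs (S − K): max(6.75, 0) = 6.75, max(-36.75, 0) = 0
Node 0 (S = 145): V_0 = e^(−0.1)·[0.7776·6.7500 + 0.2224·0.0000] = 4.7495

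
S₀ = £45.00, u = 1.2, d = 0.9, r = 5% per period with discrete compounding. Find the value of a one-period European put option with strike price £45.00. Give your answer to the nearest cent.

Risk-neutral probability p = (1 + 0.05 − 0.9)/(1.2 − 0.9) = 0.1500/0.3000 = 0.5000
Terminal stock prices: S_u = 54, S_d = 40.5
Terminal payoffs (K − S): max(-9, 0) = 0, max(4.5, 0) = 4.5
Node 0 (S = 45): V_0 = 1/1.05·[0.5000·0.0000 + 0.5000·4.5000] = 2.1429

£2.14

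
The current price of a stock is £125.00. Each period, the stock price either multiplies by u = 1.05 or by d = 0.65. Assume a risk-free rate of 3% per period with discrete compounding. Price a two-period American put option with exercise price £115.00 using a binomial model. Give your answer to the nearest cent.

£2.97

Risk-neutral probability p = (1 + 0.03 − 0.65)/(1.05 − 0.65) = 0.3800/0.4000 = 0.9500
Terminal stock prices: S_uu = 137.8, S_ud = 85.31, S_dd = 52.81
Terminal payoffs (K − S): max(-22.81, 0) = 0, max(29.69, 0) = 29.69, max(62.19, 0) = 62.19
Node u (S = 131.2): continuation = 1/1.03·[0.9500·0.0000 + 0.0500·29.6875] = 1.4411; exercise value = 0.0000 ≤ continuation, so V_u = 1.4411
Node d (S = 81.25): continuation = 1/1.03·[0.9500·29.6875 + 0.0500·62.1875] = 30.4005; exercise value = 33.7500 > continuation, so V_d = 33.7500 (exercise)
Node 0 (S = 125): continuation = 1/1.03·[0.9500·1.4411 + 0.0500·33.7500] = 2.9676; exercise value = 0.0000 ≤ continuation, so V_0 = 2.9676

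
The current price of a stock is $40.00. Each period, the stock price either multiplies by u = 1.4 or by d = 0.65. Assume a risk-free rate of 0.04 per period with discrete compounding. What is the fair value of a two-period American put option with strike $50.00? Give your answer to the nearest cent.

Risk-neutral probability p = (1 + 0.04 − 0.65)/(1.4 − 0.65) = 0.3900/0.7500 = 0.5200
Terminal stock prices: S_uu = 78.4, S_ud = 36.4, S_dd = 16.9
Terminal payoffs (K − S): max(-28.4, 0) = 0, max(13.6, 0) = 13.6, max(33.1, 0) = 33.1
Node u (S = 56): continuation = 1/1.04·[0.5200·0.0000 + 0.4800·13.6000] = 6.2769; exercise value = 0.0000 ≤ continuation, so V_u = 6.2769
Node d (S = 26): continuation = 1/1.04·[0.5200·13.6000 + 0.4800·33.1000] = 22.0769; exercise value = 24.0000 > continuation, so V_d = 24.0000 (exercise)
Node 0 (S = 40): continuation = 1/1.04·[0.5200·6.2769 + 0.4800·24.0000] = 14.2154; exercise value = 10.0000 ≤ continuation, so V_0 = 14.2154

$14.22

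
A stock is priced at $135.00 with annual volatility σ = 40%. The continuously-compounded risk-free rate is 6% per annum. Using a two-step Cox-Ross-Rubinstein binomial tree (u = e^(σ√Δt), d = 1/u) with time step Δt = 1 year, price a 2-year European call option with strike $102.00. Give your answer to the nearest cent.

CRR parameters: u = e^(σ√Δt) = e^(0.4·√1) = 1.4918, d = 1/u = 0.6703
Per-period rate: rΔt = 0.06·1 = 0.06, so R = e^0.06 = 1.0618
Risk-neutral probability p = (e^0.06 − 0.6703)/(1.4918 − 0.6703) = 0.3915/0.8215 = 0.4766
Terminal stock prices: S_uu = 300.4, S_ud = 135, S_dd = 60.66
Terminal payoffs (S − K): max(198.4, 0) = 198.4, max(33, 0) = 33, max(-41.34, 0) = 0
Node u (S = 201.4): V_u = e^(−0.06)·[0.4766·198.4480 + 0.5234·33.0000] = 105.3364
Node d (S = 90.49): V_d = e^(−0.06)·[0.4766·33.0000 + 0.5234·0.0000] = 14.8114
Node 0 (S = 135): V_0 = e^(−0.06)·[0.4766·105.3364 + 0.5234·14.8114] = 54.5792

$54.58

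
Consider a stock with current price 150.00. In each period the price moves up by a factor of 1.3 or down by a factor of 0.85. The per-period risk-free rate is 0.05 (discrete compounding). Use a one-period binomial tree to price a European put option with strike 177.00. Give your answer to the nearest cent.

26.19

Risk-neutral probability p = (1 + 0.05 − 0.85)/(1.3 − 0.85) = 0.2000/0.4500 = 0.4444
Terminal stock prices: S_u = 195, S_d = 127.5
Terminal payoffs (K − S): max(-18, 0) = 0, max(49.5, 0) = 49.5
Node 0 (S = 150): V_0 = 1/1.05·[0.4444·0.0000 + 0.5556·49.5000] = 26.1905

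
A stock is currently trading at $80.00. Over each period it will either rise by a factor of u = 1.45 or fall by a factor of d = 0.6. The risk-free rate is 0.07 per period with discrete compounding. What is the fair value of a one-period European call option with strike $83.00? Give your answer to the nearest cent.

$17.05

Risk-neutral probability p = (1 + 0.07 − 0.6)/(1.45 − 0.6) = 0.4700/0.8500 = 0.5529
Terminal stock prices: S_u = 116, S_d = 48
Terminal payoffs (S − K): max(33, 0) = 33, max(-35, 0) = 0
Node 0 (S = 80): V_0 = 1/1.07·[0.5529·33.0000 + 0.4471·0.0000] = 17.0533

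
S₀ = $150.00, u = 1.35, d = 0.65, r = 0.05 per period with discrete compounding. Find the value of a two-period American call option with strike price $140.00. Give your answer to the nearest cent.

$39.50

Risk-neutral probability p = (1 + 0.05 − 0.65)/(1.35 − 0.65) = 0.4000/0.7000 = 0.5714
Terminal stock prices: S_uu = 273.4, S_ud = 131.6, S_dd = 63.38
Terminal payoffs (S − K): max(133.4, 0) = 133.4, max(-8.375, 0) = 0, max(-76.62, 0) = 0
Node u (S = 202.5): continuation = 1/1.05·[0.5714·133.3750 + 0.4286·0.0000] = 72.5850; exercise value = 62.5000 ≤ continuation, so V_u = 72.5850
Node d (S = 97.5): continuation = 1/1.05·[0.5714·0.0000 + 0.4286·0.0000] = 0.0000; exercise value = 0.0000 ≤ continuation, so V_d = 0.0000
Node 0 (S = 150): continuation = 1/1.05·[0.5714·72.5850 + 0.4286·0.0000] = 39.5021; exercise value = 10.0000 ≤ continuation, so V_0 = 39.5021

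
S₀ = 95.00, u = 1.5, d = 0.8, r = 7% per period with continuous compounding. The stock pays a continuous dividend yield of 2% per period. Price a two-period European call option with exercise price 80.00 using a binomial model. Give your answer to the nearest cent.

28.59

Per-period risk-free factor R = e^0.07 = 1.0725; dividend-adjusted growth = e^(0.07−0.02) = 1.0513.
Risk-neutral probability p = (1.0513 − 0.8)/(1.5 − 0.8) = 0.2513/0.7000 = 0.3590
Terminal stock prices: S_uu = 213.8, S_ud = 114, S_dd = 60.8
Terminal payoffs (S − K): max(133.8, 0) = 133.8, max(34, 0) = 34, max(-19.2, 0) = 0
Node u (S = 142.5): V_u = e^(−0.07)·[0.3590·133.7500 + 0.6410·34.0000] = 65.0868
Node d (S = 76): V_d = e^(−0.07)·[0.3590·34.0000 + 0.6410·0.0000] = 11.3795
Node 0 (S = 95): V_0 = e^(−0.07)·[0.3590·65.0868 + 0.6410·11.3795] = 28.5855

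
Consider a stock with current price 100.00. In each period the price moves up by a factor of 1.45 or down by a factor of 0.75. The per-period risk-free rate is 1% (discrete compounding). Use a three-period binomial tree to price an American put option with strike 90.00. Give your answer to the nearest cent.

15.48

Risk-neutral probability p = (1 + 0.01 − 0.75)/(1.45 − 0.75) = 0.2600/0.7000 = 0.3714
Terminal stock prices: S_uuu = 304.9, S_uud = 157.7, S_udd = 81.56, S_ddd = 42.19
Terminal payoffs (K − S): max(-214.9, 0) = 0, max(-67.69, 0) = 0, max(8.438, 0) = 8.438, max(47.81, 0) = 47.81
Node uu (S = 210.2): continuation = 1/1.01·[0.3714·0.0000 + 0.6286·0.0000] = 0.0000; exercise value = 0.0000 ≤ continuation, so V_uu = 0.0000
Node ud (S = 108.8): continuation = 1/1.01·[0.3714·0.0000 + 0.6286·8.4375] = 5.2511; exercise value = 0.0000 ≤ continuation, so V_ud = 5.2511
Node dd (S = 56.25): continuation = 1/1.01·[0.3714·8.4375 + 0.6286·47.8125] = 32.8589; exercise value = 33.7500 > continuation, so V_dd = 33.7500 (exercise)
Node u (S = 145): continuation = 1/1.01·[0.3714·0.0000 + 0.6286·5.2511] = 3.2680; exercise value = 0.0000 ≤ continuation, so V_u = 3.2680
Node d (S = 75): continuation = 1/1.01·[0.3714·5.2511 + 0.6286·33.7500] = 22.9353; exercise value = 15.0000 ≤ continuation, so V_d = 22.9353
Node 0 (S = 100): continuation = 1/1.01·[0.3714·3.2680 + 0.6286·22.9353] = 15.4756; exercise value = 0.0000 ≤ continuation, so V_0 = 15.4756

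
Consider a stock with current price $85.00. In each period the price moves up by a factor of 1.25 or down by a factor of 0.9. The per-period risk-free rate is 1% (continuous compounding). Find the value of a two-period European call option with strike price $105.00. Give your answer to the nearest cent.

Risk-neutral probability p = (e^0.01 − 0.9)/(1.25 − 0.9) = 0.1101/0.3500 = 0.3144
Terminal stock prices: S_uu = 132.8, S_ud = 95.62, S_dd = 68.85
Terminal payoffs (S − K): max(27.81, 0) = 27.81, max(-9.375, 0) = 0, max(-36.15, 0) = 0
Node u (S = 106.2): V_u = e^(−0.01)·[0.3144·27.8125 + 0.6856·0.0000] = 8.6580
Node d (S = 76.5): V_d = e^(−0.01)·[0.3144·0.0000 + 0.6856·0.0000] = 0.0000
Node 0 (S = 85): V_0 = e^(−0.01)·[0.3144·8.6580 + 0.6856·0.0000] = 2.6953

$2.70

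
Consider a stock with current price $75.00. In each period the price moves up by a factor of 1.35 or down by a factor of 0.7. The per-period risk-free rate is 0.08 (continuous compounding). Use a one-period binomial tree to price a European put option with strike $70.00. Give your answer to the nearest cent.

$6.63

Risk-neutral probability p = (e^0.08 − 0.7)/(1.35 − 0.7) = 0.3833/0.6500 = 0.5897
Terminal stock prices: S_u = 101.2, S_d = 52.5
Terminal payoffs (K − S): max(-31.25, 0) = 0, max(17.5, 0) = 17.5
Node 0 (S = 75): V_0 = e^(−0.08)·[0.5897·0.0000 + 0.4103·17.5000] = 6.6287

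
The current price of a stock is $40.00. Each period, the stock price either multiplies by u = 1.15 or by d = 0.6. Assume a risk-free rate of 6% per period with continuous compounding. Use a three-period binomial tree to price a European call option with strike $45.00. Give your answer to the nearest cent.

$7.83

Risk-neutral probability p = (e^0.06 − 0.6)/(1.15 − 0.6) = 0.4618/0.5500 = 0.8397
Terminal stock prices: S_uuu = 60.83, S_uud = 31.74, S_udd = 16.56, S_ddd = 8.64
Terminal payoffs (S − K): max(15.83, 0) = 15.83, max(-13.26, 0) = 0, max(-28.44, 0) = 0, max(-36.36, 0) = 0
Node uu (S = 52.9): V_uu = e^(−0.06)·[0.8397·15.8350 + 0.1603·0.0000] = 12.5224
Node ud (S = 27.6): V_ud = e^(−0.06)·[0.8397·0.0000 + 0.1603·0.0000] = 0.0000
Node dd (S = 14.4): V_dd = e^(−0.06)·[0.8397·0.0000 + 0.1603·0.0000] = 0.0000
Node u (S = 46): V_u = e^(−0.06)·[0.8397·12.5224 + 0.1603·0.0000] = 9.9027
Node d (S = 24): V_d = e^(−0.06)·[0.8397·0.0000 + 0.1603·0.0000] = 0.0000
Node 0 (S = 40): V_0 = e^(−0.06)·[0.8397·9.9027 + 0.1603·0.0000] = 7.8311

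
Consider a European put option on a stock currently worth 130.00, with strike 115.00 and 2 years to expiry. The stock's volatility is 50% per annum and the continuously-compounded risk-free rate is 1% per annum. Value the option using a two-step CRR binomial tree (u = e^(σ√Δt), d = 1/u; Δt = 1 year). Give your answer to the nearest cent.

CRR parameters: u = e^(σ√Δt) = e^(0.5·√1) = 1.6487, d = 1/u = 0.6065
Per-period rate: rΔt = 0.01·1 = 0.01, so R = e^0.01 = 1.0101
Risk-neutral probability p = (e^0.01 − 0.6065)/(1.6487 − 0.6065) = 0.4035/1.0422 = 0.3872
Terminal stock prices: S_uu = 353.4, S_ud = 130, S_dd = 47.82
Terminal payoffs (K − S): max(-238.4, 0) = 0, max(-15, 0) = 0, max(67.18, 0) = 67.18
Node u (S = 214.3): V_u = e^(−0.01)·[0.3872·0.0000 + 0.6128·0.0000] = 0.0000
Node d (S = 78.85): V_d = e^(−0.01)·[0.3872·0.0000 + 0.6128·67.1757] = 40.7567
Node 0 (S = 130): V_0 = e^(−0.01)·[0.3872·0.0000 + 0.6128·40.7567] = 24.7278

24.73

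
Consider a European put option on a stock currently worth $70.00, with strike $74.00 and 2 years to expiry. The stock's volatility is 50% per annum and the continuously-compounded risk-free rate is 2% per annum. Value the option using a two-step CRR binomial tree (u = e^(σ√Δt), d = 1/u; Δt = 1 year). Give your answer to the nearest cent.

CRR parameters: u = e^(σ√Δt) = e^(0.5·√1) = 1.6487, d = 1/u = 0.6065
Per-period rate: rΔt = 0.02·1 = 0.02, so R = e^0.02 = 1.0202
Risk-neutral probability p = (e^0.02 − 0.6065)/(1.6487 − 0.6065) = 0.4137/1.0422 = 0.3969
Terminal stock prices: S_uu = 190.3, S_ud = 70, S_dd = 25.75
Terminal payoffs (K − S): max(-116.3, 0) = 0, max(4, 0) = 4, max(48.25, 0) = 48.25
Node u (S = 115.4): V_u = e^(−0.02)·[0.3969·0.0000 + 0.6031·4.0000] = 2.3645
Node d (S = 42.46): V_d = e^(−0.02)·[0.3969·4.0000 + 0.6031·48.2484] = 30.0776
Node 0 (S = 70): V_0 = e^(−0.02)·[0.3969·2.3645 + 0.6031·30.0776] = 18.6998

$18.70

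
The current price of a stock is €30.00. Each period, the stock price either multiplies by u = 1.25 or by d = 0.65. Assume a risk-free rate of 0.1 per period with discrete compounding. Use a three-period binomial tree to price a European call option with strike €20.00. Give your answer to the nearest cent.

Risk-neutral probability p = (1 + 0.1 − 0.65)/(1.25 − 0.65) = 0.4500/0.6000 = 0.7500
Terminal stock prices: S_uuu = 58.59, S_uud = 30.47, S_udd = 15.84, S_ddd = 8.239
Terminal payoffs (S − K): max(38.59, 0) = 38.59, max(10.47, 0) = 10.47, max(-4.156, 0) = 0, max(-11.76, 0) = 0
Node uu (S = 46.88): V_uu = 1/1.1·[0.7500·38.5938 + 0.2500·10.4688] = 28.6932
Node ud (S = 24.38): V_ud = 1/1.1·[0.7500·10.4688 + 0.2500·0.0000] = 7.1378
Node dd (S = 12.68): V_dd = 1/1.1·[0.7500·0.0000 + 0.2500·0.0000] = 0.0000
Node u (S = 37.5): V_u = 1/1.1·[0.7500·28.6932 + 0.2500·7.1378] = 21.1858
Node d (S = 19.5): V_d = 1/1.1·[0.7500·7.1378 + 0.2500·0.0000] = 4.8667
Node 0 (S = 30): V_0 = 1/1.1·[0.7500·21.1858 + 0.2500·4.8667] = 15.5509

€15.55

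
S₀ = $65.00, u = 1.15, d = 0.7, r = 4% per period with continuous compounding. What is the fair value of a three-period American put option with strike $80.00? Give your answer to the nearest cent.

Risk-neutral probability p = (e^0.04 − 0.7)/(1.15 − 0.7) = 0.3408/0.4500 = 0.7574
Terminal stock prices: S_uuu = 98.86, S_uud = 60.17, S_udd = 36.63, S_ddd = 22.29
Terminal payoffs (K − S): max(-18.86, 0) = 0, max(19.83, 0) = 19.83, max(43.37, 0) = 43.37, max(57.71, 0) = 57.71
Node uu (S = 85.96): continuation = e^(−0.04)·[0.7574·0.0000 + 0.2426·19.8263] = 4.6221; exercise value = 0.0000 ≤ continuation, so V_uu = 4.6221
Node ud (S = 52.32): continuation = e^(−0.04)·[0.7574·19.8263 + 0.2426·43.3725] = 24.5382; exercise value = 27.6750 > continuation, so V_ud = 27.6750 (exercise)
Node dd (S = 31.85): continuation = e^(−0.04)·[0.7574·43.3725 + 0.2426·57.7050] = 45.0132; exercise value = 48.1500 > continuation, so V_dd = 48.1500 (exercise)
Node u (S = 74.75): continuation = e^(−0.04)·[0.7574·4.6221 + 0.2426·27.6750] = 9.8151; exercise value = 5.2500 ≤ continuation, so V_u = 9.8151
Node d (S = 45.5): continuation = e^(−0.04)·[0.7574·27.6750 + 0.2426·48.1500] = 31.3632; exercise value = 34.5000 > continuation, so V_d = 34.5000 (exercise)
Node 0 (S = 65): continuation = e^(−0.04)·[0.7574·9.8151 + 0.2426·34.5000] = 15.1850; exercise value = 15.0000 ≤ continuation, so V_0 = 15.1850

$15.19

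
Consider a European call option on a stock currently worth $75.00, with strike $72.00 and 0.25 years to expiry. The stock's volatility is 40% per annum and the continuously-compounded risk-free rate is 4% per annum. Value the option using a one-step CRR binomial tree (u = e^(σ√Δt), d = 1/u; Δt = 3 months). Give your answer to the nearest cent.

$9.22

CRR parameters: u = e^(σ√Δt) = e^(0.4·√0.25) = 1.2214, d = 1/u = 0.8187
Per-period rate: rΔt = 0.04·0.25 = 0.01, so R = e^0.01 = 1.0101
Risk-neutral probability p = (e^0.01 − 0.8187)/(1.2214 − 0.8187) = 0.1913/0.4027 = 0.4751
Terminal stock prices: S_u = 91.61, S_d = 61.4
Terminal payoffs (S − K): max(19.61, 0) = 19.61, max(-10.6, 0) = 0
Node 0 (S = 75): V_0 = e^(−0.01)·[0.4751·19.6052 + 0.5249·0.0000] = 9.2222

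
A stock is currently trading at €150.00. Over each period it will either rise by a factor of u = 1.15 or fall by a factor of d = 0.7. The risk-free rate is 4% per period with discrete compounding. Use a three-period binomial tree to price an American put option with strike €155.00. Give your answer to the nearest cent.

Risk-neutral probability p = (1 + 0.04 − 0.7)/(1.15 − 0.7) = 0.3400/0.4500 = 0.7556
Terminal stock prices: S_uuu = 228.1, S_uud = 138.9, S_udd = 84.52, S_ddd = 51.45
Terminal payoffs (K − S): max(-73.13, 0) = 0, max(16.14, 0) = 16.14, max(70.48, 0) = 70.48, max(103.6, 0) = 103.6
Node uu (S = 198.4): continuation = 1/1.04·[0.7556·0.0000 + 0.2444·16.1375] = 3.7930; exercise value = 0.0000 ≤ continuation, so V_uu = 3.7930
Node ud (S = 120.7): continuation = 1/1.04·[0.7556·16.1375 + 0.2444·70.4750] = 28.2885; exercise value = 34.2500 > continuation, so V_ud = 34.2500 (exercise)
Node dd (S = 73.5): continuation = 1/1.04·[0.7556·70.4750 + 0.2444·103.5500] = 75.5385; exercise value = 81.5000 > continuation, so V_dd = 81.5000 (exercise)
Node u (S = 172.5): continuation = 1/1.04·[0.7556·3.7930 + 0.2444·34.2500] = 10.8058; exercise value = 0.0000 ≤ continuation, so V_u = 10.8058
Node d (S = 105): continuation = 1/1.04·[0.7556·34.2500 + 0.2444·81.5000] = 44.0385; exercise value = 50.0000 > continuation, so V_d = 50.0000 (exercise)
Node 0 (S = 150): continuation = 1/1.04·[0.7556·10.8058 + 0.2444·50.0000] = 19.6025; exercise value = 5.0000 ≤ continuation, so V_0 = 19.6025

€19.60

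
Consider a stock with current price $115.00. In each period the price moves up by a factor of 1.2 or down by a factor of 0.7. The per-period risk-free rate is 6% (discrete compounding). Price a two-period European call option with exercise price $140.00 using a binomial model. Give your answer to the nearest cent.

$11.81

Risk-neutral probability p = (1 + 0.06 − 0.7)/(1.2 − 0.7) = 0.3600/0.5000 = 0.7200
Terminal stock prices: S_uu = 165.6, S_ud = 96.6, S_dd = 56.35
Terminal payoffs (S − K): max(25.6, 0) = 25.6, max(-43.4, 0) = 0, max(-83.65, 0) = 0
Node u (S = 138): V_u = 1/1.06·[0.7200·25.6000 + 0.2800·0.0000] = 17.3887
Node d (S = 80.5): V_d = 1/1.06·[0.7200·0.0000 + 0.2800·0.0000] = 0.0000
Node 0 (S = 115): V_0 = 1/1.06·[0.7200·17.3887 + 0.2800·0.0000] = 11.8112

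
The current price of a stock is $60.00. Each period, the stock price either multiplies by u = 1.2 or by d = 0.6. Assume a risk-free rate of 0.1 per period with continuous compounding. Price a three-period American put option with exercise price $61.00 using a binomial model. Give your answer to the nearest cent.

Risk-neutral probability p = (e^0.1 − 0.6)/(1.2 − 0.6) = 0.5052/0.6000 = 0.8420
Terminal stock prices: S_uuu = 103.7, S_uud = 51.84, S_udd = 25.92, S_ddd = 12.96
Terminal payoffs (K − S): max(-42.68, 0) = 0, max(9.16, 0) = 9.16, max(35.08, 0) = 35.08, max(48.04, 0) = 48.04
Node uu (S = 86.4): continuation = e^(−0.1)·[0.8420·0.0000 + 0.1580·9.1600] = 1.3100; exercise value = 0.0000 ≤ continuation, so V_uu = 1.3100
Node ud (S = 43.2): continuation = e^(−0.1)·[0.8420·9.1600 + 0.1580·35.0800] = 11.9951; exercise value = 17.8000 > continuation, so V_ud = 17.8000 (exercise)
Node dd (S = 21.6): continuation = e^(−0.1)·[0.8420·35.0800 + 0.1580·48.0400] = 33.5951; exercise value = 39.4000 > continuation, so V_dd = 39.4000 (exercise)
Node u (S = 72): continuation = e^(−0.1)·[0.8420·1.3100 + 0.1580·17.8000] = 3.5435; exercise value = 0.0000 ≤ continuation, so V_u = 3.5435
Node d (S = 36): continuation = e^(−0.1)·[0.8420·17.8000 + 0.1580·39.4000] = 19.1951; exercise value = 25.0000 > continuation, so V_d = 25.0000 (exercise)
Node 0 (S = 60): continuation = e^(−0.1)·[0.8420·3.5435 + 0.1580·25.0000] = 6.2748; exercise value = 1.0000 ≤ continuation, so V_0 = 6.2748

$6.27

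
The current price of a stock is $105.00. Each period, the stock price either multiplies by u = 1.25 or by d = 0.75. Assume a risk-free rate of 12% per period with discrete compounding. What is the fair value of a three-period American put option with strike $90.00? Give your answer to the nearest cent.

Risk-neutral probability p = (1 + 0.12 − 0.75)/(1.25 − 0.75) = 0.3700/0.5000 = 0.7400
Terminal stock prices: S_uuu = 205.1, S_uud = 123, S_udd = 73.83, S_ddd = 44.3
Terminal payoffs (K − S): max(-115.1, 0) = 0, max(-33.05, 0) = 0, max(16.17, 0) = 16.17, max(45.7, 0) = 45.7
Node uu (S = 164.1): continuation = 1/1.12·[0.7400·0.0000 + 0.2600·0.0000] = 0.0000; exercise value = 0.0000 ≤ continuation, so V_uu = 0.0000
Node ud (S = 98.44): continuation = 1/1.12·[0.7400·0.0000 + 0.2600·16.1719] = 3.7542; exercise value = 0.0000 ≤ continuation, so V_ud = 3.7542
Node dd (S = 59.06): continuation = 1/1.12·[0.7400·16.1719 + 0.2600·45.7031] = 21.2946; exercise value = 30.9375 > continuation, so V_dd = 30.9375 (exercise)
Node u (S = 131.2): continuation = 1/1.12·[0.7400·0.0000 + 0.2600·3.7542] = 0.8715; exercise value = 0.0000 ≤ continuation, so V_u = 0.8715
Node d (S = 78.75): continuation = 1/1.12·[0.7400·3.7542 + 0.2600·30.9375] = 9.6624; exercise value = 11.2500 > continuation, so V_d = 11.2500 (exercise)
Node 0 (S = 105): continuation = 1/1.12·[0.7400·0.8715 + 0.2600·11.2500] = 3.1874; exercise value = 0.0000 ≤ continuation, so V_0 = 3.1874

$3.19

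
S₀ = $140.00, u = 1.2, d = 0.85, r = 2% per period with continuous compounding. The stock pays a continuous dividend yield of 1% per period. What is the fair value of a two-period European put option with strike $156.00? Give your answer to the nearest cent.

Per-period risk-free factor R = e^0.02 = 1.0202; dividend-adjusted growth = e^(0.02−0.01) = 1.0101.
Risk-neutral probability p = (1.0101 − 0.85)/(1.2 − 0.85) = 0.1601/0.3500 = 0.4573
Terminal stock prices: S_uu = 201.6, S_ud = 142.8, S_dd = 101.1
Terminal payoffs (K − S): max(-45.6, 0) = 0, max(13.2, 0) = 13.2, max(54.85, 0) = 54.85
Node u (S = 168): V_u = e^(−0.02)·[0.4573·0.0000 + 0.5427·13.2000] = 7.0220
Node d (S = 119): V_d = e^(−0.02)·[0.4573·13.2000 + 0.5427·54.8500] = 35.0951
Node 0 (S = 140): V_0 = e^(−0.02)·[0.4573·7.0220 + 0.5427·35.0951] = 21.8169

$21.82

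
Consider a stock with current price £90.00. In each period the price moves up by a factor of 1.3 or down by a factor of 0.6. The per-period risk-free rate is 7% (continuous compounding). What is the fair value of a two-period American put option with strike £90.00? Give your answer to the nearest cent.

£14.68

Risk-neutral probability p = (e^0.07 − 0.6)/(1.3 − 0.6) = 0.4725/0.7000 = 0.6750
Terminal stock prices: S_uu = 152.1, S_ud = 70.2, S_dd = 32.4
Terminal payoffs (K − S): max(-62.1, 0) = 0, max(19.8, 0) = 19.8, max(57.6, 0) = 57.6
Node u (S = 117): continuation = e^(−0.07)·[0.6750·0.0000 + 0.3250·19.8000] = 5.9997; exercise value = 0.0000 ≤ continuation, so V_u = 5.9997
Node d (S = 54): continuation = e^(−0.07)·[0.6750·19.8000 + 0.3250·57.6000] = 29.9154; exercise value = 36.0000 > continuation, so V_d = 36.0000 (exercise)
Node 0 (S = 90): continuation = e^(−0.07)·[0.6750·5.9997 + 0.3250·36.0000] = 14.6847; exercise value = 0.0000 ≤ continuation, so V_0 = 14.6847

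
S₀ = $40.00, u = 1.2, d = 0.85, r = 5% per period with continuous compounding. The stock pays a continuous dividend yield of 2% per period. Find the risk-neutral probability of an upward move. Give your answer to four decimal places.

p = 0.5156

Per-period risk-free factor R = e^0.05 = 1.0513; dividend-adjusted growth = e^(0.05−0.02) = 1.0305.
Risk-neutral probability p = (1.0305 − 0.85)/(1.2 − 0.85) = 0.1805/0.3500 = 0.5156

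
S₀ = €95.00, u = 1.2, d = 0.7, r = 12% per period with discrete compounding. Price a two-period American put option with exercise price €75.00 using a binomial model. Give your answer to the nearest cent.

€1.21

Risk-neutral probability p = (1 + 0.12 − 0.7)/(1.2 − 0.7) = 0.4200/0.5000 = 0.8400
Terminal stock prices: S_uu = 136.8, S_ud = 79.8, S_dd = 46.55
Terminal payoffs (K − S): max(-61.8, 0) = 0, max(-4.8, 0) = 0, max(28.45, 0) = 28.45
Node u (S = 114): continuation = 1/1.12·[0.8400·0.0000 + 0.1600·0.0000] = 0.0000; exercise value = 0.0000 ≤ continuation, so V_u = 0.0000
Node d (S = 66.5): continuation = 1/1.12·[0.8400·0.0000 + 0.1600·28.4500] = 4.0643; exercise value = 8.5000 > continuation, so V_d = 8.5000 (exercise)
Node 0 (S = 95): continuation = 1/1.12·[0.8400·0.0000 + 0.1600·8.5000] = 1.2143; exercise value = 0.0000 ≤ continuation, so V_0 = 1.2143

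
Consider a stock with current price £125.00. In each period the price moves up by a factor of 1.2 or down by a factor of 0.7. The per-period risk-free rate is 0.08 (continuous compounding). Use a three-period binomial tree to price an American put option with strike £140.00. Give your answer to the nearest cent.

Risk-neutral probability p = (e^0.08 − 0.7)/(1.2 − 0.7) = 0.3833/0.5000 = 0.7666
Terminal stock prices: S_uuu = 216, S_uud = 126, S_udd = 73.5, S_ddd = 42.87
Terminal payoffs (K − S): max(-76, 0) = 0, max(14, 0) = 14, max(66.5, 0) = 66.5, max(97.12, 0) = 97.12
Node uu (S = 180): continuation = e^(−0.08)·[0.7666·0.0000 + 0.2334·14.0000] = 3.0167; exercise value = 0.0000 ≤ continuation, so V_uu = 3.0167
Node ud (S = 105): continuation = e^(−0.08)·[0.7666·14.0000 + 0.2334·66.5000] = 24.2363; exercise value = 35.0000 > continuation, so V_ud = 35.0000 (exercise)
Node dd (S = 61.25): continuation = e^(−0.08)·[0.7666·66.5000 + 0.2334·97.1250] = 67.9863; exercise value = 78.7500 > continuation, so V_dd = 78.7500 (exercise)
Node u (S = 150): continuation = e^(−0.08)·[0.7666·3.0167 + 0.2334·35.0000] = 9.6765; exercise value = 0.0000 ≤ continuation, so V_u = 9.6765
Node d (S = 87.5): continuation = e^(−0.08)·[0.7666·35.0000 + 0.2334·78.7500] = 41.7363; exercise value = 52.5000 > continuation, so V_d = 52.5000 (exercise)
Node 0 (S = 125): continuation = e^(−0.08)·[0.7666·9.6765 + 0.2334·52.5000] = 18.1601; exercise value = 15.0000 ≤ continuation, so V_0 = 18.1601

£18.16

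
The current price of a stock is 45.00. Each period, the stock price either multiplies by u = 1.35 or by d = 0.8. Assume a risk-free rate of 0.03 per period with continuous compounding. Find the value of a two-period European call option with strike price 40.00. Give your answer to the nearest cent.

Risk-neutral probability p = (e^0.03 − 0.8)/(1.35 − 0.8) = 0.2305/0.5500 = 0.4190
Terminal stock prices: S_uu = 82.01, S_ud = 48.6, S_dd = 28.8
Terminal payoffs (S − K): max(42.01, 0) = 42.01, max(8.6, 0) = 8.6, max(-11.2, 0) = 0
Node u (S = 60.75): V_u = e^(−0.03)·[0.4190·42.0125 + 0.5810·8.6000] = 21.9322
Node d (S = 36): V_d = e^(−0.03)·[0.4190·8.6000 + 0.5810·0.0000] = 3.4970
Node 0 (S = 45): V_0 = e^(−0.03)·[0.4190·21.9322 + 0.5810·3.4970] = 10.8898

10.89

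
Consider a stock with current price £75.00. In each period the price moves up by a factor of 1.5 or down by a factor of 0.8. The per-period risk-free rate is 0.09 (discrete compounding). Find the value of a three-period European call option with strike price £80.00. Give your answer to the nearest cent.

£22.31

Risk-neutral probability p = (1 + 0.09 − 0.8)/(1.5 − 0.8) = 0.2900/0.7000 = 0.4143
Terminal stock prices: S_uuu = 253.1, S_uud = 135, S_udd = 72, S_ddd = 38.4
Terminal payoffs (S − K): max(173.1, 0) = 173.1, max(55, 0) = 55, max(-8, 0) = 0, max(-41.6, 0) = 0
Node uu (S = 168.8): V_uu = 1/1.09·[0.4143·173.1250 + 0.5857·55.0000] = 95.3555
Node ud (S = 90): V_ud = 1/1.09·[0.4143·55.0000 + 0.5857·0.0000] = 20.9043
Node dd (S = 48): V_dd = 1/1.09·[0.4143·0.0000 + 0.5857·0.0000] = 0.0000
Node u (S = 112.5): V_u = 1/1.09·[0.4143·95.3555 + 0.5857·20.9043] = 47.4756
Node d (S = 60): V_d = 1/1.09·[0.4143·20.9043 + 0.5857·0.0000] = 7.9453
Node 0 (S = 75): V_0 = 1/1.09·[0.4143·47.4756 + 0.5857·7.9453] = 22.3139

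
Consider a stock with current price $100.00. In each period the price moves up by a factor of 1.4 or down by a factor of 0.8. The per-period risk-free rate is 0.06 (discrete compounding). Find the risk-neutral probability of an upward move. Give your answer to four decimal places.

p = 0.4333

Risk-neutral probability p = (1 + 0.06 − 0.8)/(1.4 − 0.8) = 0.2600/0.6000 = 0.4333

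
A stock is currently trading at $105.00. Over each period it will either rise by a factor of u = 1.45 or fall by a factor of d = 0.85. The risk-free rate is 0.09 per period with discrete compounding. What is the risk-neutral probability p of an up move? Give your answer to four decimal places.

p = 0.4000

Risk-neutral probability p = (1 + 0.09 − 0.85)/(1.45 − 0.85) = 0.2400/0.6000 = 0.4000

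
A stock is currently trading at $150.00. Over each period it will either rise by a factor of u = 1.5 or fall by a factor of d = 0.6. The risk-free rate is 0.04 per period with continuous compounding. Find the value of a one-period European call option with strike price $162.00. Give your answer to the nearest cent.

Risk-neutral probability p = (e^0.04 − 0.6)/(1.5 − 0.6) = 0.4408/0.9000 = 0.4898
Terminal stock prices: S_u = 225, S_d = 90
Terminal payoffs (S − K): max(63, 0) = 63, max(-72, 0) = 0
Node 0 (S = 150): V_0 = e^(−0.04)·[0.4898·63.0000 + 0.5102·0.0000] = 29.6468

$29.65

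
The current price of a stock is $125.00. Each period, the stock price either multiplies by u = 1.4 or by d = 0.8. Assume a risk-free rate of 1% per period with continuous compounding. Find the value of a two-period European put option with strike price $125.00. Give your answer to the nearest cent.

Risk-neutral probability p = (e^0.01 − 0.8)/(1.4 − 0.8) = 0.2101/0.6000 = 0.3501
Terminal stock prices: S_uu = 245, S_ud = 140, S_dd = 80
Terminal payoffs (K − S): max(-120, 0) = 0, max(-15, 0) = 0, max(45, 0) = 45
Node u (S = 175): V_u = e^(−0.01)·[0.3501·0.0000 + 0.6499·0.0000] = 0.0000
Node d (S = 100): V_d = e^(−0.01)·[0.3501·0.0000 + 0.6499·45.0000] = 28.9552
Node 0 (S = 125): V_0 = e^(−0.01)·[0.3501·0.0000 + 0.6499·28.9552] = 18.6312

$18.63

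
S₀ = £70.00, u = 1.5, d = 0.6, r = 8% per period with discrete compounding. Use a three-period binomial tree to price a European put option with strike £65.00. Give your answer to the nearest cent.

Risk-neutral probability p = (1 + 0.08 − 0.6)/(1.5 − 0.6) = 0.4800/0.9000 = 0.5333
Terminal stock prices: S_uuu = 236.2, S_uud = 94.5, S_udd = 37.8, S_ddd = 15.12
Terminal payoffs (K − S): max(-171.2, 0) = 0, max(-29.5, 0) = 0, max(27.2, 0) = 27.2, max(49.88, 0) = 49.88
Node uu (S = 157.5): V_uu = 1/1.08·[0.5333·0.0000 + 0.4667·0.0000] = 0.0000
Node ud (S = 63): V_ud = 1/1.08·[0.5333·0.0000 + 0.4667·27.2000] = 11.7531
Node dd (S = 25.2): V_dd = 1/1.08·[0.5333·27.2000 + 0.4667·49.8800] = 34.9852
Node u (S = 105): V_u = 1/1.08·[0.5333·0.0000 + 0.4667·11.7531] = 5.0785
Node d (S = 42): V_d = 1/1.08·[0.5333·11.7531 + 0.4667·34.9852] = 20.9210
Node 0 (S = 70): V_0 = 1/1.08·[0.5333·5.0785 + 0.4667·20.9210] = 11.5479

£11.55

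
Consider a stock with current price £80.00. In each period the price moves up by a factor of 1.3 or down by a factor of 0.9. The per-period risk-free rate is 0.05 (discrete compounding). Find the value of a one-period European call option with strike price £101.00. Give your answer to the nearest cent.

Risk-neutral probability p = (1 + 0.05 − 0.9)/(1.3 − 0.9) = 0.1500/0.4000 = 0.3750
Terminal stock prices: S_u = 104, S_d = 72
Terminal payoffs (S − K): max(3, 0) = 3, max(-29, 0) = 0
Node 0 (S = 80): V_0 = 1/1.05·[0.3750·3.0000 + 0.6250·0.0000] = 1.0714

£1.07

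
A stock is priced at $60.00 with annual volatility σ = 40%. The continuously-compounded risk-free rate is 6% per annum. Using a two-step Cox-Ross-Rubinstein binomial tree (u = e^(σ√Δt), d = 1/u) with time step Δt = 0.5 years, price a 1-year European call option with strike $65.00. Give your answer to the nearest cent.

CRR parameters: u = e^(σ√Δt) = e^(0.4·√0.5) = 1.3269, d = 1/u = 0.7536
Per-period rate: rΔt = 0.06·0.5 = 0.03, so R = e^0.03 = 1.0305
Risk-neutral probability p = (e^0.03 − 0.7536)/(1.3269 − 0.7536) = 0.2768/0.5733 = 0.4829
Terminal stock prices: S_uu = 105.6, S_ud = 60, S_dd = 34.08
Terminal payoffs (S − K): max(40.64, 0) = 40.64, max(-5, 0) = 0, max(-30.92, 0) = 0
Node u (S = 79.61): V_u = e^(−0.03)·[0.4829·40.6392 + 0.5171·0.0000] = 19.0440
Node d (S = 45.22): V_d = e^(−0.03)·[0.4829·0.0000 + 0.5171·0.0000] = 0.0000
Node 0 (S = 60): V_0 = e^(−0.03)·[0.4829·19.0440 + 0.5171·0.0000] = 8.9242

$8.92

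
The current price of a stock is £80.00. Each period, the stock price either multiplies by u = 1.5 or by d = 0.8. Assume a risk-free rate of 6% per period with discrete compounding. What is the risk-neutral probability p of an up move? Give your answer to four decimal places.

Risk-neutral probability p = (1 + 0.06 − 0.8)/(1.5 − 0.8) = 0.2600/0.7000 = 0.3714

p = 0.3714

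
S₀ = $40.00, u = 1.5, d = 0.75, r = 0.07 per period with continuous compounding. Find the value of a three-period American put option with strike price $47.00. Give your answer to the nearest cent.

$10.54

Risk-neutral probability p = (e^0.07 − 0.75)/(1.5 − 0.75) = 0.3225/0.7500 = 0.4300
Terminal stock prices: S_uuu = 135, S_uud = 67.5, S_udd = 33.75, S_ddd = 16.88
Terminal payoffs (K − S): max(-88, 0) = 0, max(-20.5, 0) = 0, max(13.25, 0) = 13.25, max(30.12, 0) = 30.12
Node uu (S = 90): continuation = e^(−0.07)·[0.4300·0.0000 + 0.5700·0.0000] = 0.0000; exercise value = 0.0000 ≤ continuation, so V_uu = 0.0000
Node ud (S = 45): continuation = e^(−0.07)·[0.4300·0.0000 + 0.5700·13.2500] = 7.0418; exercise value = 2.0000 ≤ continuation, so V_ud = 7.0418
Node dd (S = 22.5): continuation = e^(−0.07)·[0.4300·13.2500 + 0.5700·30.1250] = 21.3225; exercise value = 24.5000 > continuation, so V_dd = 24.5000 (exercise)
Node u (S = 60): continuation = e^(−0.07)·[0.4300·0.0000 + 0.5700·7.0418] = 3.7424; exercise value = 0.0000 ≤ continuation, so V_u = 3.7424
Node d (S = 30): continuation = e^(−0.07)·[0.4300·7.0418 + 0.5700·24.5000] = 15.8440; exercise value = 17.0000 > continuation, so V_d = 17.0000 (exercise)
Node 0 (S = 40): continuation = e^(−0.07)·[0.4300·3.7424 + 0.5700·17.0000] = 10.5352; exercise value = 7.0000 ≤ continuation, so V_0 = 10.5352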